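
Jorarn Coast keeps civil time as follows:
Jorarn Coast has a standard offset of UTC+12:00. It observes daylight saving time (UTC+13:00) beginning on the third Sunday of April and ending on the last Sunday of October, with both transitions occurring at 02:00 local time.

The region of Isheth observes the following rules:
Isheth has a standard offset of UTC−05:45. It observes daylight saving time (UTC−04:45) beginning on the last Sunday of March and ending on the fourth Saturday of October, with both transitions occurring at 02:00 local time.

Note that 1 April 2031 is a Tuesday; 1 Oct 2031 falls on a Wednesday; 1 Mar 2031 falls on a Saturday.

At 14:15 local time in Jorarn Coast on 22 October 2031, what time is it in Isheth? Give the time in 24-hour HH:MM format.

20:30

1 April 2031 is a Tuesday, so the first Sunday is April 6 and the third is April 20.
1 October 2031 is a Wednesday, so Sundays fall on 5, 12, 19, 26; the last is October 26.
22 October 2031 lies within the daylight-saving period (20 April – 26 October), so Jorarn Coast is on daylight time, UTC+13:00.
14:15 Jorarn Coast − 13h = 01:15 UTC.
1 March 2031 is a Saturday, so Sundays fall on 2, 9, 16, 23, 30; the last is March 30.
1 October 2031 is a Wednesday, so the first Saturday is October 4 and the fourth is October 25.
At the standard offset (UTC−05:45), 01:15 UTC − 5h45m = 19:30 Isheth standard time (rolling into the previous day, 21 October 2031).
The standard-time date in Isheth, 21 October 2031, lies within the daylight-saving period (30 March – 25 October), so Isheth is on daylight time, UTC−04:45.
01:15 UTC − 4h45m = 20:30 Isheth (rolling into the previous day, 21 October 2031).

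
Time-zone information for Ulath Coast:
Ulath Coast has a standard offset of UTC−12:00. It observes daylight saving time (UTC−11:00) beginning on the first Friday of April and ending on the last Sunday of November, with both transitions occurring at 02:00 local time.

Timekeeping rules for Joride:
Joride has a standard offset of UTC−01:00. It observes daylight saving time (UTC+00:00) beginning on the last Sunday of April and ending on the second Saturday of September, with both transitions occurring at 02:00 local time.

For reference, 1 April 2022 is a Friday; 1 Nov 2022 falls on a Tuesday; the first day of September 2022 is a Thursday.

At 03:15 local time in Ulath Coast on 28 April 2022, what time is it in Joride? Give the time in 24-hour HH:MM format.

14:15

1 April 2022 is a Friday, so the first Friday is April 1.
1 November 2022 is a Tuesday, so Sundays fall on 6, 13, 20, 27; the last is November 27.
28 April 2022 lies within the daylight-saving period (1 April – 27 November), so Ulath Coast is on daylight time, UTC−11:00.
03:15 Ulath Coast + 11h = 14:15 UTC.
1 April 2022 is a Friday, so Sundays fall on 3, 10, 17, 24; the last is April 24.
1 September 2022 is a Thursday, so the first Saturday is September 3 and the second is September 10.
At the standard offset (UTC−01:00), 14:15 UTC − 1h = 13:15 Joride standard time.
Daylight saving runs 24 April – 10 September; the standard-time date in Joride, 28 April 2022, is inside that window, so Joride is at UTC+00:00.
14:15 UTC + 0h = 14:15 Joride.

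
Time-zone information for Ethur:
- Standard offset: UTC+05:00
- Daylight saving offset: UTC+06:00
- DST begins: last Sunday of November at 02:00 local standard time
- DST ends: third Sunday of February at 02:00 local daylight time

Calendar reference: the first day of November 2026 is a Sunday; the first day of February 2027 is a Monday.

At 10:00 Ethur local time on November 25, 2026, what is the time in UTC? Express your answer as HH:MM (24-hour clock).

1 November 2026 is a Sunday, so Sundays fall on 1, 8, 15, 22, 29; the last is November 29.
1 February 2027 is a Monday, so the first Sunday is February 7 and the third is February 21.
November 25, 2026 does not fall between 29 November 2026 and 21 February 2027, so daylight saving is not in effect and Ethur is at UTC+05:00.
10:00 local − 5h = 05:00 UTC.

05:00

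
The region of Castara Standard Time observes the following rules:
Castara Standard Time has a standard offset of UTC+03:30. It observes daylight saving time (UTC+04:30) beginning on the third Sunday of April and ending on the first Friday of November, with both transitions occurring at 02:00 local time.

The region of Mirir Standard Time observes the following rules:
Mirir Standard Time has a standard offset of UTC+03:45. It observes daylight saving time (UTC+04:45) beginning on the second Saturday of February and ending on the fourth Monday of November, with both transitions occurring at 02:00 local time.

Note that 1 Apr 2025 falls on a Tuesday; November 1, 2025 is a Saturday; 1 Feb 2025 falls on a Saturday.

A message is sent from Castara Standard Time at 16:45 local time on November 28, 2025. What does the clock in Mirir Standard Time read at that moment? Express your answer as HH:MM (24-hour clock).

17:00

1 April 2025 is a Tuesday, so the first Sunday is April 6 and the third is April 20.
1 November 2025 is a Saturday, so the first Friday is November 7.
November 28, 2025 does not fall between 20 April and 7 November, so daylight saving is not in effect and Castara Standard Time is at UTC+03:30.
16:45 Castara Standard Time − 3h30m = 13:15 UTC.
1 February 2025 is a Saturday, so the first Saturday is February 1 and the second is February 8.
1 November 2025 is a Saturday, so the first Monday is November 3 and the fourth is November 24.
At the standard offset (UTC+03:45), 13:15 UTC + 3h45m = 17:00 Mirir Standard Time standard time.
The standard-time date in Mirir Standard Time, November 28, 2025, does not fall between 8 February and 24 November, so daylight saving is not in effect and Mirir Standard Time is at UTC+03:45.
13:15 UTC + 3h45m = 17:00 Mirir Standard Time.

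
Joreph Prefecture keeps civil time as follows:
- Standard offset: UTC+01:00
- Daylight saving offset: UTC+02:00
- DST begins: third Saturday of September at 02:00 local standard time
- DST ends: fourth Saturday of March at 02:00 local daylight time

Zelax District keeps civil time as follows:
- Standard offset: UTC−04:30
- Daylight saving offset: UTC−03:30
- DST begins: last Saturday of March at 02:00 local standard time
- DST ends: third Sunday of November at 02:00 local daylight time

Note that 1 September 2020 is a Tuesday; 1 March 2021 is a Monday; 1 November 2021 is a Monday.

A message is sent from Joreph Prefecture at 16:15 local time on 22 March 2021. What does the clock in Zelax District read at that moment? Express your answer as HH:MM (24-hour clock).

09:45

1 September 2020 is a Tuesday, so the first Saturday is September 5 and the third is September 19.
1 March 2021 is a Monday, so the first Saturday is March 6 and the fourth is March 27.
22 March 2021 lies within the daylight-saving period (19 September 2020 – 27 March 2021), so Joreph Prefecture is on daylight time, UTC+02:00.
16:15 Joreph Prefecture − 2h = 14:15 UTC.
1 March 2021 is a Monday, so Saturdays fall on 6, 13, 20, 27; the last is March 27.
1 November 2021 is a Monday, so the first Sunday is November 7 and the third is November 21.
At the standard offset (UTC−04:30), 14:15 UTC − 4h30m = 09:45 Zelax District standard time.
Daylight saving runs 27 March – 21 November; the standard-time date in Zelax District, 22 March 2021, is outside that window, so Zelax District is on standard time at UTC−04:30.
14:15 UTC − 4h30m = 09:45 Zelax District.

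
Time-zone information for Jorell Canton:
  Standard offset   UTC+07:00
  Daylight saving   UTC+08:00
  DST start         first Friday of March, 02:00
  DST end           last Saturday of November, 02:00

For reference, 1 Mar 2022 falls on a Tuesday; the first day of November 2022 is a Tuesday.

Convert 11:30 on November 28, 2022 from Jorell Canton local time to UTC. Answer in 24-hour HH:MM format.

1 March 2022 is a Tuesday, so the first Friday is March 4.
1 November 2022 is a Tuesday, so Saturdays fall on 5, 12, 19, 26; the last is November 26.
November 28, 2022 is outside the daylight-saving period (4 March – 26 November), so Jorell Canton is on standard time, UTC+07:00.
11:30 local − 7h = 04:30 UTC.

04:30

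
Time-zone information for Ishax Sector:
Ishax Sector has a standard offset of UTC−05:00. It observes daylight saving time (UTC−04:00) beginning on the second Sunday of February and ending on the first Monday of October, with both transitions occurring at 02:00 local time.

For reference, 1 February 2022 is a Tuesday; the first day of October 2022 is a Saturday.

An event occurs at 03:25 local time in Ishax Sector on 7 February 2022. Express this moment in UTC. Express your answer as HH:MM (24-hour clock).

1 February 2022 is a Tuesday, so the first Sunday is February 6 and the second is February 13.
1 October 2022 is a Saturday, so the first Monday is October 3.
7 February 2022 is outside the daylight-saving period (13 February – 3 October), so Ishax Sector is on standard time, UTC−05:00.
03:25 local + 5h = 08:25 UTC.

08:25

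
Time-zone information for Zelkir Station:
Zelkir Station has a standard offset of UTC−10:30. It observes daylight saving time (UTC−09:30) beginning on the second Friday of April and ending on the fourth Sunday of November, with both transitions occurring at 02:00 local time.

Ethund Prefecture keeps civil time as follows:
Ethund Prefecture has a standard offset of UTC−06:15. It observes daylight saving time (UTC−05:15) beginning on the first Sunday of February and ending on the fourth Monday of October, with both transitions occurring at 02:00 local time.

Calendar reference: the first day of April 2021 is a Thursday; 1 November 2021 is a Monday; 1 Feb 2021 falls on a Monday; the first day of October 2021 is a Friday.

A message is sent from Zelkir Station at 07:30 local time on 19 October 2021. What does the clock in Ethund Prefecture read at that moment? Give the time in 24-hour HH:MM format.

1 April 2021 is a Thursday, so the first Friday is April 2 and the second is April 9.
1 November 2021 is a Monday, so the first Sunday is November 7 and the fourth is November 28.
19 October 2021 falls between 9 April and 28 November, so daylight saving is in effect and Zelkir Station is at UTC−09:30.
07:30 Zelkir Station + 9h30m = 17:00 UTC.
1 February 2021 is a Monday, so the first Sunday is February 7.
1 October 2021 is a Friday, so the first Monday is October 4 and the fourth is October 25.
At the standard offset (UTC−06:15), 17:00 UTC − 6h15m = 10:45 Ethund Prefecture standard time.
The standard-time date in Ethund Prefecture, 19 October 2021, lies within the daylight-saving period (7 February – 25 October), so Ethund Prefecture is on daylight time, UTC−05:15.
17:00 UTC − 5h15m = 11:45 Ethund Prefecture.

11:45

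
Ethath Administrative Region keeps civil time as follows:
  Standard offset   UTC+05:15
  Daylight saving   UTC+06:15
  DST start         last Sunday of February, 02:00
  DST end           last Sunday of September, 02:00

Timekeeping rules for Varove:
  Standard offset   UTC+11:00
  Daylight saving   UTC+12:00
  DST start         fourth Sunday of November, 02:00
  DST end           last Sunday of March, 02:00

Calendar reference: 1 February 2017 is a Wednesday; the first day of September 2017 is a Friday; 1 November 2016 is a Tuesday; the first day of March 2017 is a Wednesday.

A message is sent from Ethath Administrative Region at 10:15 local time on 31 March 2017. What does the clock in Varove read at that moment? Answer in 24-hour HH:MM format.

15:00

1 February 2017 is a Wednesday, so Sundays fall on 5, 12, 19, 26; the last is February 26.
1 September 2017 is a Friday, so Sundays fall on 3, 10, 17, 24; the last is September 24.
31 March 2017 lies within the daylight-saving period (26 February – 24 September), so Ethath Administrative Region is on daylight time, UTC+06:15.
10:15 Ethath Administrative Region − 6h15m = 04:00 UTC.
1 November 2016 is a Tuesday, so the first Sunday is November 6 and the fourth is November 27.
1 March 2017 is a Wednesday, so Sundays fall on 5, 12, 19, 26; the last is March 26.
At the standard offset (UTC+11:00), 04:00 UTC + 11h = 15:00 Varove standard time.
The standard-time date in Varove, 31 March 2017, does not fall between 27 November 2016 and 26 March 2017, so daylight saving is not in effect and Varove is at UTC+11:00.
04:00 UTC + 11h = 15:00 Varove.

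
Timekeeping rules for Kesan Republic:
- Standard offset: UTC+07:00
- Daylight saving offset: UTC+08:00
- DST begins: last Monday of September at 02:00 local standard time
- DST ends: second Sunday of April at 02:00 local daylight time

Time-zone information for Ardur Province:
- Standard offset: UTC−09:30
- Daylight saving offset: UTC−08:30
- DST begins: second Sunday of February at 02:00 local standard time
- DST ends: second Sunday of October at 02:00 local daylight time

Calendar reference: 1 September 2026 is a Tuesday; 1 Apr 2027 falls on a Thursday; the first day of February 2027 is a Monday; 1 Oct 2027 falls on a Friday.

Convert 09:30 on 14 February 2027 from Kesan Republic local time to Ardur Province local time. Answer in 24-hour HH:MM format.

1 September 2026 is a Tuesday, so Mondays fall on 7, 14, 21, 28; the last is September 28.
1 April 2027 is a Thursday, so the first Sunday is April 4 and the second is April 11.
14 February 2027 lies within the daylight-saving period (28 September 2026 – 11 April 2027), so Kesan Republic is on daylight time, UTC+08:00.
09:30 Kesan Republic − 8h = 01:30 UTC.
1 February 2027 is a Monday, so the first Sunday is February 7 and the second is February 14.
1 October 2027 is a Friday, so the first Sunday is October 3 and the second is October 10.
At the standard offset (UTC−09:30), 01:30 UTC − 9h30m = 16:00 Ardur Province standard time (rolling into the previous day, 13 February 2027).
Daylight saving runs 14 February – 10 October; the standard-time date in Ardur Province, 13 February 2027, is outside that window, so Ardur Province is on standard time at UTC−09:30.
01:30 UTC − 9h30m = 16:00 Ardur Province (rolling into the previous day, 13 February 2027).

16:00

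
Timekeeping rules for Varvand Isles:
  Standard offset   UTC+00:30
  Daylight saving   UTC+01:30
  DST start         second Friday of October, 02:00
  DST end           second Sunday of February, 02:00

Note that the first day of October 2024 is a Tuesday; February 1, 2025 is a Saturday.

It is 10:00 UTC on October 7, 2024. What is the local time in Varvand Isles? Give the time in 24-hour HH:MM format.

10:30

1 October 2024 is a Tuesday, so the first Friday is October 4 and the second is October 11.
1 February 2025 is a Saturday, so the first Sunday is February 2 and the second is February 9.
At the standard offset (UTC+00:30), 10:00 UTC + 0h30m = 10:30 Varvand Isles standard time.
Daylight saving runs 11 October 2024 – 9 February 2025; the standard-time date in Varvand Isles, October 7, 2024, is outside that window, so Varvand Isles is on standard time at UTC+00:30.
10:00 UTC + 0h30m = 10:30 local.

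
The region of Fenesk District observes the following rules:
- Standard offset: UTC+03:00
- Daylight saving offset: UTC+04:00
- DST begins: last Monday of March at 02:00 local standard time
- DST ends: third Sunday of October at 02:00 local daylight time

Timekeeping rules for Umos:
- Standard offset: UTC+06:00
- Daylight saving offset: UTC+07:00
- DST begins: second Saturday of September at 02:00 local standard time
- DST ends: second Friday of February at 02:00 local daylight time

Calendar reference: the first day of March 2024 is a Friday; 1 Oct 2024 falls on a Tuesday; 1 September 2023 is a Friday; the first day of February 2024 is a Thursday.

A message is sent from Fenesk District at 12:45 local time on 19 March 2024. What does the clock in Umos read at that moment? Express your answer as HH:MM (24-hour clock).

15:45

1 March 2024 is a Friday, so Mondays fall on 4, 11, 18, 25; the last is March 25.
1 October 2024 is a Tuesday, so the first Sunday is October 6 and the third is October 20.
Daylight saving runs 25 March – 20 October; 19 March 2024 is outside that window, so Fenesk District is on standard time at UTC+03:00.
12:45 Fenesk District − 3h = 09:45 UTC.
1 September 2023 is a Friday, so the first Saturday is September 2 and the second is September 9.
1 February 2024 is a Thursday, so the first Friday is February 2 and the second is February 9.
At the standard offset (UTC+06:00), 09:45 UTC + 6h = 15:45 Umos standard time.
The standard-time date in Umos, 19 March 2024, does not fall between 9 September 2023 and 9 February 2024, so daylight saving is not in effect and Umos is at UTC+06:00.
09:45 UTC + 6h = 15:45 Umos.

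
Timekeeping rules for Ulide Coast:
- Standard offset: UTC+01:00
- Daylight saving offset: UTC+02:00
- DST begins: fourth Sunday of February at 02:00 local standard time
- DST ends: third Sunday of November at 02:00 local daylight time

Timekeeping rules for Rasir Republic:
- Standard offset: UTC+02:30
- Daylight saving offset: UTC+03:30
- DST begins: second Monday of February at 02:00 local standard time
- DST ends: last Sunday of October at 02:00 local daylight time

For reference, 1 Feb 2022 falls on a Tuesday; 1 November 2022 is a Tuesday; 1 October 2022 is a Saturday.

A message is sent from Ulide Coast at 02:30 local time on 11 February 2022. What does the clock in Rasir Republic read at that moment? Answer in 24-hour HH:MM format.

04:00

1 February 2022 is a Tuesday, so the first Sunday is February 6 and the fourth is February 27.
1 November 2022 is a Tuesday, so the first Sunday is November 6 and the third is November 20.
Daylight saving runs 27 February – 20 November; 11 February 2022 is outside that window, so Ulide Coast is on standard time at UTC+01:00.
02:30 Ulide Coast − 1h = 01:30 UTC.
1 February 2022 is a Tuesday, so the first Monday is February 7 and the second is February 14.
1 October 2022 is a Saturday, so Sundays fall on 2, 9, 16, 23, 30; the last is October 30.
At the standard offset (UTC+02:30), 01:30 UTC + 2h30m = 04:00 Rasir Republic standard time.
The standard-time date in Rasir Republic, 11 February 2022, is outside the daylight-saving period (14 February – 30 October), so Rasir Republic is on standard time, UTC+02:30.
01:30 UTC + 2h30m = 04:00 Rasir Republic.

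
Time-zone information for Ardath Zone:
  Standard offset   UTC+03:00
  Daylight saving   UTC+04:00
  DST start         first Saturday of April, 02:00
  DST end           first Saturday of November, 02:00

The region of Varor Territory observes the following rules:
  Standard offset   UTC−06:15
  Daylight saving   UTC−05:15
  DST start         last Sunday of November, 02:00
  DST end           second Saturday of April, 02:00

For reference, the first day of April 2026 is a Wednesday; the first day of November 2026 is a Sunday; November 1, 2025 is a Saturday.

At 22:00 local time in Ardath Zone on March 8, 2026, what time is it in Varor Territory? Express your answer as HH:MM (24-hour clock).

1 April 2026 is a Wednesday, so the first Saturday is April 4.
1 November 2026 is a Sunday, so the first Saturday is November 7.
March 8, 2026 does not fall between 4 April and 7 November, so daylight saving is not in effect and Ardath Zone is at UTC+03:00.
22:00 Ardath Zone − 3h = 19:00 UTC.
1 November 2025 is a Saturday, so Sundays fall on 2, 9, 16, 23, 30; the last is November 30.
1 April 2026 is a Wednesday, so the first Saturday is April 4 and the second is April 11.
At the standard offset (UTC−06:15), 19:00 UTC − 6h15m = 12:45 Varor Territory standard time.
The standard-time date in Varor Territory, March 8, 2026, lies within the daylight-saving period (30 November 2025 – 11 April 2026), so Varor Territory is on daylight time, UTC−05:15.
19:00 UTC − 5h15m = 13:45 Varor Territory.

13:45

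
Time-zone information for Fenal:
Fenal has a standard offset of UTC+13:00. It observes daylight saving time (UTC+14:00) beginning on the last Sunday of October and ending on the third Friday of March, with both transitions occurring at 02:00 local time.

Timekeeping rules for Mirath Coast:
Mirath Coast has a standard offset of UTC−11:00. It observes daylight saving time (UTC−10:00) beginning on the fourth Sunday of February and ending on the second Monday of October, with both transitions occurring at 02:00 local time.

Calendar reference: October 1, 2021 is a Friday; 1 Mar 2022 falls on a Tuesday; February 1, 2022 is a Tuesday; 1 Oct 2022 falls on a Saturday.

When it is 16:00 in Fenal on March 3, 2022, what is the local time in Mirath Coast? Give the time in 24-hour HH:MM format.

1 October 2021 is a Friday, so Sundays fall on 3, 10, 17, 24, 31; the last is October 31.
1 March 2022 is a Tuesday, so the first Friday is March 4 and the third is March 18.
Daylight saving runs 31 October 2021 – 18 March 2022; March 3, 2022 is inside that window, so Fenal is at UTC+14:00.
16:00 Fenal − 14h = 02:00 UTC.
1 February 2022 is a Tuesday, so the first Sunday is February 6 and the fourth is February 27.
1 October 2022 is a Saturday, so the first Monday is October 3 and the second is October 10.
At the standard offset (UTC−11:00), 02:00 UTC − 11h = 15:00 Mirath Coast standard time (rolling into the previous day, 2 March 2022).
The standard-time date in Mirath Coast, March 2, 2022, falls between 27 February and 10 October, so daylight saving is in effect and Mirath Coast is at UTC−10:00.
02:00 UTC − 10h = 16:00 Mirath Coast (rolling into the previous day, 2 March 2022).

16:00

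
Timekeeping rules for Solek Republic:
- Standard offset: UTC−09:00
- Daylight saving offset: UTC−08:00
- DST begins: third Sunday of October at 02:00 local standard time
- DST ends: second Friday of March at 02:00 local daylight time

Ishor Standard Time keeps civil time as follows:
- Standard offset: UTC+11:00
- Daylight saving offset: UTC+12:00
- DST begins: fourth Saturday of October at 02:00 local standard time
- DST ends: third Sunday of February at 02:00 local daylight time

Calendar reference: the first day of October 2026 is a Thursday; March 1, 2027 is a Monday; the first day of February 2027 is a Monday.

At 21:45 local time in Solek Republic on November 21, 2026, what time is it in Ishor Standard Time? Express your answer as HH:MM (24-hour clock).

17:45

1 October 2026 is a Thursday, so the first Sunday is October 4 and the third is October 18.
1 March 2027 is a Monday, so the first Friday is March 5 and the second is March 12.
November 21, 2026 lies within the daylight-saving period (18 October 2026 – 12 March 2027), so Solek Republic is on daylight time, UTC−08:00.
21:45 Solek Republic + 8h = 05:45 UTC (rolling into the next day, 22 November 2026).
1 October 2026 is a Thursday, so the first Saturday is October 3 and the fourth is October 24.
1 February 2027 is a Monday, so the first Sunday is February 7 and the third is February 21.
At the standard offset (UTC+11:00), 05:45 UTC + 11h = 16:45 Ishor Standard Time standard time.
The standard-time date in Ishor Standard Time, November 22, 2026, falls between 24 October 2026 and 21 February 2027, so daylight saving is in effect and Ishor Standard Time is at UTC+12:00.
05:45 UTC + 12h = 17:45 Ishor Standard Time.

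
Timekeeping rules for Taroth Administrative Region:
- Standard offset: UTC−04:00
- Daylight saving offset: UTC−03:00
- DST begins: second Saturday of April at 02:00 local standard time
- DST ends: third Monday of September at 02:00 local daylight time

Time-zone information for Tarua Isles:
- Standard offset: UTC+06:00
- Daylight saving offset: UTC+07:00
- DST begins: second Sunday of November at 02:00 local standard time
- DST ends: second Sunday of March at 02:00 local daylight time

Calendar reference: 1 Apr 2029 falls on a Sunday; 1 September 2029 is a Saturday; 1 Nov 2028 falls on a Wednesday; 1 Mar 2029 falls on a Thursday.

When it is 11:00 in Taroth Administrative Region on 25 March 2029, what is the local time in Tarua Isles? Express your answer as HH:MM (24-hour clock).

1 April 2029 is a Sunday, so the first Saturday is April 7 and the second is April 14.
1 September 2029 is a Saturday, so the first Monday is September 3 and the third is September 17.
Daylight saving runs 14 April – 17 September; 25 March 2029 is outside that window, so Taroth Administrative Region is on standard time at UTC−04:00.
11:00 Taroth Administrative Region + 4h = 15:00 UTC.
1 November 2028 is a Wednesday, so the first Sunday is November 5 and the second is November 12.
1 March 2029 is a Thursday, so the first Sunday is March 4 and the second is March 11.
At the standard offset (UTC+06:00), 15:00 UTC + 6h = 21:00 Tarua Isles standard time.
The standard-time date in Tarua Isles, 25 March 2029, does not fall between 12 November 2028 and 11 March 2029, so daylight saving is not in effect and Tarua Isles is at UTC+06:00.
15:00 UTC + 6h = 21:00 Tarua Isles.

21:00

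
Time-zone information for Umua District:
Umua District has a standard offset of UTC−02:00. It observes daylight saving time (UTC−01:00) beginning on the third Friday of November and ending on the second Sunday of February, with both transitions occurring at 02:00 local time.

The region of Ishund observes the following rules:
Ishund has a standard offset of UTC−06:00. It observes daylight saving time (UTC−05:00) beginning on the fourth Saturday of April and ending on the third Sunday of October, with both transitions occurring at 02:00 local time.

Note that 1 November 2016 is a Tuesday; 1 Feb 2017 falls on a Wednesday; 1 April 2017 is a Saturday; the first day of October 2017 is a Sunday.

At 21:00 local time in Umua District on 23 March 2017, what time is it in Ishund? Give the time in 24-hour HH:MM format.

1 November 2016 is a Tuesday, so the first Friday is November 4 and the third is November 18.
1 February 2017 is a Wednesday, so the first Sunday is February 5 and the second is February 12.
23 March 2017 does not fall between 18 November 2016 and 12 February 2017, so daylight saving is not in effect and Umua District is at UTC−02:00.
21:00 Umua District + 2h = 23:00 UTC.
1 April 2017 is a Saturday, so the first Saturday is April 1 and the fourth is April 22.
1 October 2017 is a Sunday, so the first Sunday is October 1 and the third is October 15.
At the standard offset (UTC−06:00), 23:00 UTC − 6h = 17:00 Ishund standard time.
The standard-time date in Ishund, 23 March 2017, is outside the daylight-saving period (22 April – 15 October), so Ishund is on standard time, UTC−06:00.
23:00 UTC − 6h = 17:00 Ishund.

17:00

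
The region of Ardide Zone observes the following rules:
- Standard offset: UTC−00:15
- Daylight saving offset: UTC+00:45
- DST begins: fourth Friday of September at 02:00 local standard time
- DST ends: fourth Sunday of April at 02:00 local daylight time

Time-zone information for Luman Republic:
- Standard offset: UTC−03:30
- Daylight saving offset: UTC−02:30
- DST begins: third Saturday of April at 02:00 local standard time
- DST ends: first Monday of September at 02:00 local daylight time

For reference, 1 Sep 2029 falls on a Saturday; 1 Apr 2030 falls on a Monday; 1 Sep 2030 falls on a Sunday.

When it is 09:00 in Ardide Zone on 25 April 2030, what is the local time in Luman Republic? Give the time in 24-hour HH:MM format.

05:45

1 September 2029 is a Saturday, so the first Friday is September 7 and the fourth is September 28.
1 April 2030 is a Monday, so the first Sunday is April 7 and the fourth is April 28.
25 April 2030 lies within the daylight-saving period (28 September 2029 – 28 April 2030), so Ardide Zone is on daylight time, UTC+00:45.
09:00 Ardide Zone − 0h45m = 08:15 UTC.
1 April 2030 is a Monday, so the first Saturday is April 6 and the third is April 20.
1 September 2030 is a Sunday, so the first Monday is September 2.
At the standard offset (UTC−03:30), 08:15 UTC − 3h30m = 04:45 Luman Republic standard time.
The standard-time date in Luman Republic, 25 April 2030, falls between 20 April and 2 September, so daylight saving is in effect and Luman Republic is at UTC−02:30.
08:15 UTC − 2h30m = 05:45 Luman Republic.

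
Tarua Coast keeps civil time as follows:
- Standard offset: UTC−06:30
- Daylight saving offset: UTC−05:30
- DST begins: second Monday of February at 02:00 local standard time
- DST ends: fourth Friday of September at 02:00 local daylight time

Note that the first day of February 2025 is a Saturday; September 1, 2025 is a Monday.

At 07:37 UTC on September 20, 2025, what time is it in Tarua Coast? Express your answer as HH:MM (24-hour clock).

1 February 2025 is a Saturday, so the first Monday is February 3 and the second is February 10.
1 September 2025 is a Monday, so the first Friday is September 5 and the fourth is September 26.
At the standard offset (UTC−06:30), 07:37 UTC − 6h30m = 01:07 Tarua Coast standard time.
The standard-time date in Tarua Coast, September 20, 2025, falls between 10 February and 26 September, so daylight saving is in effect and Tarua Coast is at UTC−05:30.
07:37 UTC − 5h30m = 02:07 local.

02:07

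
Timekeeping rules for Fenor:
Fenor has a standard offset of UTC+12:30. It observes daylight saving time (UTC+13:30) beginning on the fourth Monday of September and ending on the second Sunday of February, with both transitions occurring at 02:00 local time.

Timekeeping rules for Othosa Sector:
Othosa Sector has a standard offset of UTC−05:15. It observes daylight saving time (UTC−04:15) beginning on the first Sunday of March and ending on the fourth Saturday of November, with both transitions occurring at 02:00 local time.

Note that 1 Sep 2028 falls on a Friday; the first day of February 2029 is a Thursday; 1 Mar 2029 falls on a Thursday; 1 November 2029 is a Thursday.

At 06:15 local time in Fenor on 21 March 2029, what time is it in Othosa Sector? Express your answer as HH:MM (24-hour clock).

1 September 2028 is a Friday, so the first Monday is September 4 and the fourth is September 25.
1 February 2029 is a Thursday, so the first Sunday is February 4 and the second is February 11.
21 March 2029 does not fall between 25 September 2028 and 11 February 2029, so daylight saving is not in effect and Fenor is at UTC+12:30.
06:15 Fenor − 12h30m = 17:45 UTC (rolling into the previous day, 20 March 2029).
1 March 2029 is a Thursday, so the first Sunday is March 4.
1 November 2029 is a Thursday, so the first Saturday is November 3 and the fourth is November 24.
At the standard offset (UTC−05:15), 17:45 UTC − 5h15m = 12:30 Othosa Sector standard time.
The standard-time date in Othosa Sector, 20 March 2029, lies within the daylight-saving period (4 March – 24 November), so Othosa Sector is on daylight time, UTC−04:15.
17:45 UTC − 4h15m = 13:30 Othosa Sector.

13:30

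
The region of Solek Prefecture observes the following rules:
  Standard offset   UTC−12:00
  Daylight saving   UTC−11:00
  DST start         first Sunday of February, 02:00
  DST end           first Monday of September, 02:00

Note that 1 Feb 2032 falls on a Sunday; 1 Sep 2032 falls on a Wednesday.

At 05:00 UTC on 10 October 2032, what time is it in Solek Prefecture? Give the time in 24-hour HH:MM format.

1 February 2032 is a Sunday, so the first Sunday is February 1.
1 September 2032 is a Wednesday, so the first Monday is September 6.
At the standard offset (UTC−12:00), 05:00 UTC − 12h = 17:00 Solek Prefecture standard time (rolling into the previous day, 9 October 2032).
Daylight saving runs 1 February – 6 September; the standard-time date in Solek Prefecture, 9 October 2032, is outside that window, so Solek Prefecture is on standard time at UTC−12:00.
05:00 UTC − 12h = 17:00 local (rolling into the previous day, 9 October 2032).

17:00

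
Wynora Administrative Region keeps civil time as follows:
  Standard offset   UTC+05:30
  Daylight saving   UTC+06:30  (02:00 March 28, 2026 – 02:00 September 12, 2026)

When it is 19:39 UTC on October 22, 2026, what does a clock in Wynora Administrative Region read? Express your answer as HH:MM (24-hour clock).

At the standard offset (UTC+05:30), 19:39 UTC + 5h30m = 01:09 Wynora Administrative Region standard time (rolling into the next day, 23 October 2026).
The standard-time date in Wynora Administrative Region, October 23, 2026, is outside the daylight-saving period (28 March – 12 September), so Wynora Administrative Region is on standard time, UTC+05:30.
19:39 UTC + 5h30m = 01:09 local (rolling into the next day, 23 October 2026).

01:09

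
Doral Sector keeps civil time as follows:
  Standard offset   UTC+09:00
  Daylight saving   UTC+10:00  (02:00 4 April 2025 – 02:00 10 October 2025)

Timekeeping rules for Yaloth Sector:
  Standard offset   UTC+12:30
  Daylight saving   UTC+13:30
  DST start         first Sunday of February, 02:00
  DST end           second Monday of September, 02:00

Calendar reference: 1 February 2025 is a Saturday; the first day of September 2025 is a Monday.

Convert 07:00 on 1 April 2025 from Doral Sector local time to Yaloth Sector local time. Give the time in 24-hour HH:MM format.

1 April 2025 is outside the daylight-saving period (4 April – 10 October), so Doral Sector is on standard time, UTC+09:00.
07:00 Doral Sector − 9h = 22:00 UTC (rolling into the previous day, 31 March 2025).
1 February 2025 is a Saturday, so the first Sunday is February 2.
1 September 2025 is a Monday, so the first Monday is September 1 and the second is September 8.
At the standard offset (UTC+12:30), 22:00 UTC + 12h30m = 10:30 Yaloth Sector standard time (rolling into the next day, 1 April 2025).
The standard-time date in Yaloth Sector, 1 April 2025, lies within the daylight-saving period (2 February – 8 September), so Yaloth Sector is on daylight time, UTC+13:30.
22:00 UTC + 13h30m = 11:30 Yaloth Sector (rolling into the next day, 1 April 2025).

11:30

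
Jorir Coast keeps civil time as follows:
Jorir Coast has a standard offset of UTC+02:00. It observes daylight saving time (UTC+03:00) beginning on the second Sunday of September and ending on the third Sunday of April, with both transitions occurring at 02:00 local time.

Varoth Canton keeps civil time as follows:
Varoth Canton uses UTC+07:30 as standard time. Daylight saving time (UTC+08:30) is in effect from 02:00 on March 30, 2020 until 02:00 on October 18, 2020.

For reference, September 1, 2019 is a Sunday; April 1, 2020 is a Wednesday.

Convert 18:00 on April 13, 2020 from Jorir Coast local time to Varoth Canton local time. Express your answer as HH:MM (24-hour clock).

1 September 2019 is a Sunday, so the first Sunday is September 1 and the second is September 8.
1 April 2020 is a Wednesday, so the first Sunday is April 5 and the third is April 19.
April 13, 2020 lies within the daylight-saving period (8 September 2019 – 19 April 2020), so Jorir Coast is on daylight time, UTC+03:00.
18:00 Jorir Coast − 3h = 15:00 UTC.
At the standard offset (UTC+07:30), 15:00 UTC + 7h30m = 22:30 Varoth Canton standard time.
The standard-time date in Varoth Canton, April 13, 2020, lies within the daylight-saving period (30 March – 18 October), so Varoth Canton is on daylight time, UTC+08:30.
15:00 UTC + 8h30m = 23:30 Varoth Canton.

23:30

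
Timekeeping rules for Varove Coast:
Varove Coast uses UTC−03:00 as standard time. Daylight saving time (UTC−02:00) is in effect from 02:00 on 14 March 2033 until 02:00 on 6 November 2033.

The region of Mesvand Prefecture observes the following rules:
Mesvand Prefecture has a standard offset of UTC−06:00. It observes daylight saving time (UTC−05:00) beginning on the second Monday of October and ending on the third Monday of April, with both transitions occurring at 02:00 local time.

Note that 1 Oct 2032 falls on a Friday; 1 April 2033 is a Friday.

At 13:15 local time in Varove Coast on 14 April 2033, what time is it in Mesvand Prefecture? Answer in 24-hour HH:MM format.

10:15

14 April 2033 falls between 14 March and 6 November, so daylight saving is in effect and Varove Coast is at UTC−02:00.
13:15 Varove Coast + 2h = 15:15 UTC.
1 October 2032 is a Friday, so the first Monday is October 4 and the second is October 11.
1 April 2033 is a Friday, so the first Monday is April 4 and the third is April 18.
At the standard offset (UTC−06:00), 15:15 UTC − 6h = 09:15 Mesvand Prefecture standard time.
Daylight saving runs 11 October 2032 – 18 April 2033; the standard-time date in Mesvand Prefecture, 14 April 2033, is inside that window, so Mesvand Prefecture is at UTC−05:00.
15:15 UTC − 5h = 10:15 Mesvand Prefecture.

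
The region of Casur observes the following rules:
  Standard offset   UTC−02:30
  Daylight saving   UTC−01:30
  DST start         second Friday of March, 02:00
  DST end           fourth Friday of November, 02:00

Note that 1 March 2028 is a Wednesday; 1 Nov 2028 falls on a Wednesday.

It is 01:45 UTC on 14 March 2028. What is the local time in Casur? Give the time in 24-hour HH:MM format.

00:15

1 March 2028 is a Wednesday, so the first Friday is March 3 and the second is March 10.
1 November 2028 is a Wednesday, so the first Friday is November 3 and the fourth is November 24.
At the standard offset (UTC−02:30), 01:45 UTC − 2h30m = 23:15 Casur standard time (rolling into the previous day, 13 March 2028).
Daylight saving runs 10 March – 24 November; the standard-time date in Casur, 13 March 2028, is inside that window, so Casur is at UTC−01:30.
01:45 UTC − 1h30m = 00:15 local.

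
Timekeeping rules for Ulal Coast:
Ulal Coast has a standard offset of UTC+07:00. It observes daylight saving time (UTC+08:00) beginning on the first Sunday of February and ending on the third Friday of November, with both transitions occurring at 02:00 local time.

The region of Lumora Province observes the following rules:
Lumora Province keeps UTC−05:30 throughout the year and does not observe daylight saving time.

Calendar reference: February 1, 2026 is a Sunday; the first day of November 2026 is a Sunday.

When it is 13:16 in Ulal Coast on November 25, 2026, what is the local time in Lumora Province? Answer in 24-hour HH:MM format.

00:46

1 February 2026 is a Sunday, so the first Sunday is February 1.
1 November 2026 is a Sunday, so the first Friday is November 6 and the third is November 20.
November 25, 2026 does not fall between 1 February and 20 November, so daylight saving is not in effect and Ulal Coast is at UTC+07:00.
13:16 Ulal Coast − 7h = 06:16 UTC.
Lumora Province has no daylight saving, so its offset is UTC−05:30 year-round.
06:16 UTC − 5h30m = 00:46 Lumora Province.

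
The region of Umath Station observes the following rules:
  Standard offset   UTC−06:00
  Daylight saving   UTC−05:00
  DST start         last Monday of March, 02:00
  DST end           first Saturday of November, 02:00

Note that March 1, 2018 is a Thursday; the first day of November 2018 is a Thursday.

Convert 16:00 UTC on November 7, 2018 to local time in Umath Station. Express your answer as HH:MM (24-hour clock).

1 March 2018 is a Thursday, so Mondays fall on 5, 12, 19, 26; the last is March 26.
1 November 2018 is a Thursday, so the first Saturday is November 3.
At the standard offset (UTC−06:00), 16:00 UTC − 6h = 10:00 Umath Station standard time.
The standard-time date in Umath Station, November 7, 2018, is outside the daylight-saving period (26 March – 3 November), so Umath Station is on standard time, UTC−06:00.
16:00 UTC − 6h = 10:00 local.

10:00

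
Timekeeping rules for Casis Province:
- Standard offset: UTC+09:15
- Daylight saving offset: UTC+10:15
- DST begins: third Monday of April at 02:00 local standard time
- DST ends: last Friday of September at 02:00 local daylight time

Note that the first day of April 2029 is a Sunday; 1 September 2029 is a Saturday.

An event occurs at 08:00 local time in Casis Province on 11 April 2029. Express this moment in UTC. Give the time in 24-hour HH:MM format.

22:45

1 April 2029 is a Sunday, so the first Monday is April 2 and the third is April 16.
1 September 2029 is a Saturday, so Fridays fall on 7, 14, 21, 28; the last is September 28.
11 April 2029 is outside the daylight-saving period (16 April – 28 September), so Casis Province is on standard time, UTC+09:15.
08:00 local − 9h15m = 22:45 UTC (rolling into the previous day, 10 April 2029).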